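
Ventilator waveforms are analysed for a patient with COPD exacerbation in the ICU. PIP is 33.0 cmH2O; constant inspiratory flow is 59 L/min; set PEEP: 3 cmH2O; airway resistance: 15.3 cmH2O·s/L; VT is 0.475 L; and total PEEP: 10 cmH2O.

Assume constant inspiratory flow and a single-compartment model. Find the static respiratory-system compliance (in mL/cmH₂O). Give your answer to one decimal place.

59.7

Flow: 59 L/min ÷ 60 = 0.9833 L/s.
Total PEEP = 10 cmH2O (set 3 + intrinsic 7); this is the baseline alveolar pressure.
Equation of motion (constant flow): PIP = Vt/C + R·V̇ + PEEP.
Vt/C = PIP − R·V̇ − PEEP = 33.0 − 15.3×0.9833 − 10 = 33.0 − 15.044 − 10 = 7.956 cmH2O.
C = Vt / 7.956 = 475 / 7.956 = 59.703 mL/cmH2O.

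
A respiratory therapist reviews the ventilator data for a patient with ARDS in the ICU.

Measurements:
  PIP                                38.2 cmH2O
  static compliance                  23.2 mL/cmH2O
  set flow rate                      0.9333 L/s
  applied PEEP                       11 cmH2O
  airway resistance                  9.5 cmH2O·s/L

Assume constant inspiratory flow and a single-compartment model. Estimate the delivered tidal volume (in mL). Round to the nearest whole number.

425

Equation of motion (constant flow): PIP = Vt/C + R·V̇ + PEEP.
Vt/C = PIP − R·V̇ − PEEP = 38.2 − 8.866 − 11 = 18.334 cmH2O.
Vt = C × 18.334 = 23.2 × 18.334 = 425.35 mL.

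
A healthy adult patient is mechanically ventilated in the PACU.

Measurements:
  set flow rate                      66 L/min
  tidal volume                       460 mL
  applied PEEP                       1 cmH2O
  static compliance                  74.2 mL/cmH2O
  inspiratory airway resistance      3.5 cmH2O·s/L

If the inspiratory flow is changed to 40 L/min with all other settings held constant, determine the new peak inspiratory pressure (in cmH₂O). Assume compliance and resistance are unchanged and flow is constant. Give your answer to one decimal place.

Flow: 66 L/min ÷ 60 = 1.1 L/s.
New flow: 40 L/min ÷ 60 = 0.6667 L/s.
PIP = Vt/C + R·V̇ + PEEP (constant-flow equation of motion).
Only the resistive term changes: ΔPIP = R × ΔV̇ = 3.5 × (0.6667 − 1.1) = 3.5 × -0.4333 = -1.517 cmH2O.
Original PIP = 460/74.2 + 3.5×1.1 + 1 = 11.049 cmH2O; new PIP = 11.049 + (-1.517) = 9.532 cmH2O.

9.5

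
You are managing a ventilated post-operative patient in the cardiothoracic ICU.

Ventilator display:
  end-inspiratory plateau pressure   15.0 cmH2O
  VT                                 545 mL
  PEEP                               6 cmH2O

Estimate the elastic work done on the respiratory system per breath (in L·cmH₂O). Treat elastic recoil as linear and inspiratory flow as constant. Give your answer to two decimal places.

2.45

Elastic work ≈ ½ × (Pplat − PEEP) × Vt = 0.5 × (15.0 − 6) × 0.545 L = 0.5 × 9.0 × 0.545 = 2.453 L·cmH2O.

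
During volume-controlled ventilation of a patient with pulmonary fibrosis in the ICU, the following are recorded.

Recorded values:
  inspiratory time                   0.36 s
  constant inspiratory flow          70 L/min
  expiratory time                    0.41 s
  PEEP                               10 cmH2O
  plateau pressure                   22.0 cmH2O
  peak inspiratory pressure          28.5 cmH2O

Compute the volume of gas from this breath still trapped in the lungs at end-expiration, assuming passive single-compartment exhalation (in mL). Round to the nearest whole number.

51

Flow: 70 L/min ÷ 60 = 1.1667 L/s.
Vt = flow × Ti = 1.1667 L/s × 0.36 s × 1000 mL/L = 420.01 mL.
R = (PIP − Pplat)/V̇ = (28.5 − 22.0) / 1.1667 = 6.5/1.1667 = 5.571 cmH2O·s/L.
C = Vt/(Pplat − PEEP) = 420.01 / (22.0 − 10) = 420.01/12.0 = 35.001 mL/cmH2O.
τ = R × C = 5.571 × 0.035 L/cmH2O = 0.195 s.
Fraction remaining = e^(−Te/τ) = e^(−0.41/0.195) = 0.1221.
Trapped volume = 420.01 × 0.1221 = 51.283 mL.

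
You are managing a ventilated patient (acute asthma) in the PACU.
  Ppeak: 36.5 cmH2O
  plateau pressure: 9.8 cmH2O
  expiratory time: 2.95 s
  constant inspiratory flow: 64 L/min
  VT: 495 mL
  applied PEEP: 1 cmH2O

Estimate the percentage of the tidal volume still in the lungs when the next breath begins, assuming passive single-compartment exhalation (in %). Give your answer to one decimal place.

Flow: 64 L/min ÷ 60 = 1.0667 L/s.
R = (PIP − Pplat)/V̇ = (36.5 − 9.8) / 1.0667 = 26.7/1.0667 = 25.03 cmH2O·s/L.
C = Vt/(Pplat − PEEP) = 495.0 / (9.8 − 1) = 495.0/8.8 = 56.25 mL/cmH2O.
τ = R × C = 25.03 × 0.05625 L/cmH2O = 1.408 s.
Fraction remaining at end-expiration = e^(−Te/τ) = e^(−2.95/1.408) = 0.123 → 12.3%.

12.3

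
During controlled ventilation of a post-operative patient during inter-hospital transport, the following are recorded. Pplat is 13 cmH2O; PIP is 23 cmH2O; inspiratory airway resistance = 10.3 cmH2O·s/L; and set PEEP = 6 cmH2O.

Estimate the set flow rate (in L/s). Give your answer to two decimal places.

0.97

flow = (PIP − Pplat) / Raw = 10.0 / 10.3 = 0.9709 L/s.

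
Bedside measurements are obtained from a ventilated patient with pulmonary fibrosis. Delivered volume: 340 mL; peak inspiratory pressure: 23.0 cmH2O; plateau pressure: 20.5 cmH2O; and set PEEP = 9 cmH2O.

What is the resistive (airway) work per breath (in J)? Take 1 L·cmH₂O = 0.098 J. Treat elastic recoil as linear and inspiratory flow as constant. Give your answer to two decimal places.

0.08

With constant inspiratory flow the resistive pressure is constant at PIP − Pplat = 23.0 − 20.5 = 2.5 cmH2O, so resistive work = 2.5 × 0.340 = 0.85 L·cmH2O.
× 0.098 J/(L·cmH2O) → 0.0833 J.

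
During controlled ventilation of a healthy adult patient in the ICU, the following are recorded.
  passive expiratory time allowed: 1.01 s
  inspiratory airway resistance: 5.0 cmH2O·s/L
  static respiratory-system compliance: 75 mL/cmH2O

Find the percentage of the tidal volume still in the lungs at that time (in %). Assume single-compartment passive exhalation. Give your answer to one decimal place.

6.8

τ = R × C = 5.0 × 75 mL/cmH2O = 5.0 × 0.075 L/cmH2O = 0.375 s.
Passive exhalation: V(t)/V₀ = e^(−t/τ) = e^(−1.01/0.375) = 0.06766.
Fraction remaining = 0.06766 → 6.766%.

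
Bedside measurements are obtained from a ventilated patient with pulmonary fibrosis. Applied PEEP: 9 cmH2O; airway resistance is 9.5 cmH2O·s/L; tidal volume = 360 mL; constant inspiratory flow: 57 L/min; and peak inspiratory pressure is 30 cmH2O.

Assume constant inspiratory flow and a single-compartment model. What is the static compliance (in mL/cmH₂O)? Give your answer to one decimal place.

30.1

Flow: 57 L/min ÷ 60 = 0.95 L/s.
Equation of motion (constant flow): PIP = Vt/C + R·V̇ + PEEP.
Vt/C = PIP − R·V̇ − PEEP = 30 − 9.5×0.95 − 9 = 30 − 9.025 − 9 = 11.975 cmH2O.
C = Vt / 11.975 = 360 / 11.975 = 30.063 mL/cmH2O.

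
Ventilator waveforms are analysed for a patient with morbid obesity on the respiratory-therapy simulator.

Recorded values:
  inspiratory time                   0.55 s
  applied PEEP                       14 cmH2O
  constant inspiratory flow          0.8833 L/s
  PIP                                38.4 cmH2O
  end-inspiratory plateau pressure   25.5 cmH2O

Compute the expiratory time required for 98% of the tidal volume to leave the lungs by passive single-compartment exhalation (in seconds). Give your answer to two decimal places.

Vt = flow × Ti = 0.8833 L/s × 0.55 s × 1000 mL/L = 485.82 mL.
R = (PIP − Pplat)/V̇ = (38.4 − 25.5) / 0.8833 = 12.9/0.8833 = 14.604 cmH2O·s/L.
C = Vt/(Pplat − PEEP) = 485.82 / (25.5 − 14) = 485.82/11.5 = 42.245 mL/cmH2O.
τ = R × C = 14.604 × 0.04225 L/cmH2O = 0.617 s.
t = −τ·ln(1 − 0.98) = −0.617·ln(0.02) = 2.414 s.

2.41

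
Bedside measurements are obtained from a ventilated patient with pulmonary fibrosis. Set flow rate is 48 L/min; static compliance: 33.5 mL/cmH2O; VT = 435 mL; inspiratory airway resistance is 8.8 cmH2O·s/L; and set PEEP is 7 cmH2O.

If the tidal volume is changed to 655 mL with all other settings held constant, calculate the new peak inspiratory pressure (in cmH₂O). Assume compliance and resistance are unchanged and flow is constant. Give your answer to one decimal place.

Flow: 48 L/min ÷ 60 = 0.8 L/s.
PIP = Vt/C + R·V̇ + PEEP (constant-flow equation of motion).
Only the elastic term changes: ΔPIP = ΔVt / C = (655 − 435) / 33.5 = 6.567 cmH2O.
Original PIP = 435/33.5 + 8.8×0.8 + 7 = 27.025 cmH2O; new PIP = 27.025 + (6.567) = 33.592 cmH2O.

33.6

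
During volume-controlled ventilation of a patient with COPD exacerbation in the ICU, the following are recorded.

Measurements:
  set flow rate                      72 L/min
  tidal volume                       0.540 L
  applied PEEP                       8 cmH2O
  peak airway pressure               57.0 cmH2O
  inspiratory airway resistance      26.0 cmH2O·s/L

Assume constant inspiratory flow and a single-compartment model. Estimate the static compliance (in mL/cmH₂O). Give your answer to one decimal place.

30.3

Flow: 72 L/min ÷ 60 = 1.2 L/s.
Equation of motion (constant flow): PIP = Vt/C + R·V̇ + PEEP.
Vt/C = PIP − R·V̇ − PEEP = 57.0 − 26.0×1.2 − 8 = 57.0 − 31.2 − 8 = 17.8 cmH2O.
C = Vt / 17.8 = 540 / 17.8 = 30.337 mL/cmH2O.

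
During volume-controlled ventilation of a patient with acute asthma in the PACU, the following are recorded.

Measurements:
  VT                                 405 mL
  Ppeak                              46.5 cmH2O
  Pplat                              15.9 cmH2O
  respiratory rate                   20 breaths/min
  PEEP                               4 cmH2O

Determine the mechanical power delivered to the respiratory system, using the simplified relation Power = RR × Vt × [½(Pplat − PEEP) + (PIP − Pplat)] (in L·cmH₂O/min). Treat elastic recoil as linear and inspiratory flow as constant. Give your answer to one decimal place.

Per-breath work = Vt × [½(Pplat−PEEP) + (PIP−Pplat)] = 0.405 × [0.5×11.9 + 30.6] = 0.405 × 36.55 = 14.803 L·cmH2O.
Power = 20 × 14.803 = 296.06 L·cmH2O/min.

296.1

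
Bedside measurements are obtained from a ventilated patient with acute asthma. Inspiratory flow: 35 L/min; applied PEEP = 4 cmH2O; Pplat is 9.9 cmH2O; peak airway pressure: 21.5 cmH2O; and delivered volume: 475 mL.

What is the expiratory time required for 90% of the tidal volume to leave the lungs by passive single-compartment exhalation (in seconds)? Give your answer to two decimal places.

3.69

Flow: 35 L/min ÷ 60 = 0.5833 L/s.
R = (PIP − Pplat)/V̇ = (21.5 − 9.9) / 0.5833 = 11.6/0.5833 = 19.887 cmH2O·s/L.
C = Vt/(Pplat − PEEP) = 475.0 / (9.9 − 4) = 475.0/5.9 = 80.508 mL/cmH2O.
τ = R × C = 19.887 × 0.08051 L/cmH2O = 1.601 s.
t = −τ·ln(1 − 0.90) = −1.601·ln(0.1) = 3.686 s.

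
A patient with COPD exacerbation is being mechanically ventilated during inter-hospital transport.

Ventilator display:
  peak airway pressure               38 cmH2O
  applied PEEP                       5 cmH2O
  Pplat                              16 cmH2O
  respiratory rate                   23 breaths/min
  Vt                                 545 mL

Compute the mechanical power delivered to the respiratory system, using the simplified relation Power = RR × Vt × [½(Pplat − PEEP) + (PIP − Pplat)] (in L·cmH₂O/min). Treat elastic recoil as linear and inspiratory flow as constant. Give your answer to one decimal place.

Per-breath work = Vt × [½(Pplat−PEEP) + (PIP−Pplat)] = 0.545 × [0.5×11.0 + 22.0] = 0.545 × 27.5 = 14.988 L·cmH2O.
Power = 23 × 14.988 = 344.72 L·cmH2O/min.

344.7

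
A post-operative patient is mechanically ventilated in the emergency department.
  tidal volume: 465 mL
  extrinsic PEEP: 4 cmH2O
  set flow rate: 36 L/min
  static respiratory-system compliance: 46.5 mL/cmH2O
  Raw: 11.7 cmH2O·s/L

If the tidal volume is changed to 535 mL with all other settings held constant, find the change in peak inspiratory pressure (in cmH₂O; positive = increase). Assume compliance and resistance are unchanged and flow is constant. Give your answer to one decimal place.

1.5

PIP = Vt/C + R·V̇ + PEEP (constant-flow equation of motion).
Only the elastic term changes: ΔPIP = ΔVt / C = (535 − 465) / 46.5 = 1.505 cmH2O.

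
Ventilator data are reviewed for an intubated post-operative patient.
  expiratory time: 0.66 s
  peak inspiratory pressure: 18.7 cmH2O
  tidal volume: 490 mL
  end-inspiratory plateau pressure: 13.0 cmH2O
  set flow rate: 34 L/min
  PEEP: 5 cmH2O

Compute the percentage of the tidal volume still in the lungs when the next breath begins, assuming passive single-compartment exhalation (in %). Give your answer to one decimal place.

34.3

Flow: 34 L/min ÷ 60 = 0.5667 L/s.
R = (PIP − Pplat)/V̇ = (18.7 − 13.0) / 0.5667 = 5.7/0.5667 = 10.058 cmH2O·s/L.
C = Vt/(Pplat − PEEP) = 490.0 / (13.0 − 5) = 490.0/8.0 = 61.25 mL/cmH2O.
τ = R × C = 10.058 × 0.06125 L/cmH2O = 0.6161 s.
Fraction remaining at end-expiration = e^(−Te/τ) = e^(−0.66/0.6161) = 0.3426 → 34.26%.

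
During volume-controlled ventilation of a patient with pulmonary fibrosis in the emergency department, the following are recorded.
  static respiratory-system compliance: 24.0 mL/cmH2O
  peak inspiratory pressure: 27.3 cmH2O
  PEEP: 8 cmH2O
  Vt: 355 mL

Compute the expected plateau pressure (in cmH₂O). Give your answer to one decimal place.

Pplat = PEEP + Vt / Cstat = 8 + 355 / 24.0 = 8 + 14.792 = 22.792 cmH2O.

22.8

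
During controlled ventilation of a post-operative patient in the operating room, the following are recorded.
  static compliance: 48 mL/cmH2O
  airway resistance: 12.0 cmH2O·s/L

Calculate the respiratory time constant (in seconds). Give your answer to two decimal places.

0.58

τ = R × C = 12.0 × 48 mL/cmH2O = 12.0 × 0.048 L/cmH2O = 0.576 s.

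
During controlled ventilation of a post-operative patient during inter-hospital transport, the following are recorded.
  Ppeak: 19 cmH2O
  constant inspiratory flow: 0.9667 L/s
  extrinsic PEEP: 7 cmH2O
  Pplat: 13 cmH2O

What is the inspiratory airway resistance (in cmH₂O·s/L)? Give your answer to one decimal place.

6.2

Raw = (PIP − Pplat) / flow = (19 − 13) / 0.9667 = 6.0 / 0.9667 = 6.207 cmH2O·s/L.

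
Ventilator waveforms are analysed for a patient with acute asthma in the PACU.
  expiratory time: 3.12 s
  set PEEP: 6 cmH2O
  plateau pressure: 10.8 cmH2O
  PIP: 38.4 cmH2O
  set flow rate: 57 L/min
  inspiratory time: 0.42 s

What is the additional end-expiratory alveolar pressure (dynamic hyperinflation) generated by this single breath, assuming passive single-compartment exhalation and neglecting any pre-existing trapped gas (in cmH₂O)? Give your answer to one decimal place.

1.3

Flow: 57 L/min ÷ 60 = 0.95 L/s.
Vt = flow × Ti = 0.95 L/s × 0.42 s × 1000 mL/L = 399.0 mL.
R = (PIP − Pplat)/V̇ = (38.4 − 10.8) / 0.95 = 27.6/0.95 = 29.053 cmH2O·s/L.
C = Vt/(Pplat − PEEP) = 399.0 / (10.8 − 6) = 399.0/4.8 = 83.125 mL/cmH2O.
τ = R × C = 29.053 × 0.08313 L/cmH2O = 2.415 s.
Fraction remaining = e^(−Te/τ) = e^(−3.12/2.415) = 0.2747; trapped volume = 399.0 × 0.2747 = 109.61 mL.
Additional alveolar pressure from trapping ≈ V_trapped / C = 109.61 / 83.125 = 1.319 cmH2O.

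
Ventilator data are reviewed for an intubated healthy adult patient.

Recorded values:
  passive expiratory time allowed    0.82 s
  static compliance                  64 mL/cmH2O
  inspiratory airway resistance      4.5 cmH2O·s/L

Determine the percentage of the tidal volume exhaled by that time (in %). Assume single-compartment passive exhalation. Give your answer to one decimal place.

τ = R × C = 4.5 × 64 mL/cmH2O = 4.5 × 0.064 L/cmH2O = 0.288 s.
Passive exhalation: V(t)/V₀ = e^(−t/τ) = e^(−0.82/0.288) = 0.05801.
Fraction exhaled = 1 − 0.05801 = 0.942 → 94.2%.

94.2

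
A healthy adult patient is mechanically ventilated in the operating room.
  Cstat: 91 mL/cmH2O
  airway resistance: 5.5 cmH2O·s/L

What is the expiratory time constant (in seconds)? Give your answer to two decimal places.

0.50

τ = R × C = 5.5 × 91 mL/cmH2O = 5.5 × 0.091 L/cmH2O = 0.5005 s.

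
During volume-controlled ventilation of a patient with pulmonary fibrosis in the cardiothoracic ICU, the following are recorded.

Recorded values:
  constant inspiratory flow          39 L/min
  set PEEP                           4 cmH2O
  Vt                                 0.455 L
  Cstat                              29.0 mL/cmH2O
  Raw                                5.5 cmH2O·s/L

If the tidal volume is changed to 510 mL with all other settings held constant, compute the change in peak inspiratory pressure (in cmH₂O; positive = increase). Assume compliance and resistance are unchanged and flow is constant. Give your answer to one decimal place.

PIP = Vt/C + R·V̇ + PEEP (constant-flow equation of motion).
Only the elastic term changes: ΔPIP = ΔVt / C = (510 − 455) / 29.0 = 1.897 cmH2O.

1.9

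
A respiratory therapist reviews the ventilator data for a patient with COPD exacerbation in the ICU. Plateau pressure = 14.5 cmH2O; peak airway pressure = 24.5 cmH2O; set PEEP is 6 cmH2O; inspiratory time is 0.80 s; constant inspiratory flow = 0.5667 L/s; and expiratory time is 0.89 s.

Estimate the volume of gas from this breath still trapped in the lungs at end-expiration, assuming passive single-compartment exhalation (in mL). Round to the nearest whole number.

Vt = flow × Ti = 0.5667 L/s × 0.80 s × 1000 mL/L = 453.36 mL.
R = (PIP − Pplat)/V̇ = (24.5 − 14.5) / 0.5667 = 10.0/0.5667 = 17.646 cmH2O·s/L.
C = Vt/(Pplat − PEEP) = 453.36 / (14.5 − 6) = 453.36/8.5 = 53.336 mL/cmH2O.
τ = R × C = 17.646 × 0.05334 L/cmH2O = 0.9412 s.
Fraction remaining = e^(−Te/τ) = e^(−0.89/0.9412) = 0.3884.
Trapped volume = 453.36 × 0.3884 = 176.09 mL.

176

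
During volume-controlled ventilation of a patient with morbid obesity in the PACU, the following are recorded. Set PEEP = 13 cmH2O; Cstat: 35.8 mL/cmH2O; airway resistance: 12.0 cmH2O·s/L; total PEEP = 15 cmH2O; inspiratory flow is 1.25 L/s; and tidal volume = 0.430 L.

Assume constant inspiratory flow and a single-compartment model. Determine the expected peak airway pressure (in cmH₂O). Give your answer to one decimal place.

42.0

Total PEEP = 15 cmH2O (set 13 + intrinsic 2); this is the baseline alveolar pressure.
Equation of motion (constant flow): PIP = Vt/C + R·V̇ + PEEP.
PIP = 430/35.8 + 12.0×1.25 + 15 = 12.011 + 15.0 + 15 = 42.011 cmH2O.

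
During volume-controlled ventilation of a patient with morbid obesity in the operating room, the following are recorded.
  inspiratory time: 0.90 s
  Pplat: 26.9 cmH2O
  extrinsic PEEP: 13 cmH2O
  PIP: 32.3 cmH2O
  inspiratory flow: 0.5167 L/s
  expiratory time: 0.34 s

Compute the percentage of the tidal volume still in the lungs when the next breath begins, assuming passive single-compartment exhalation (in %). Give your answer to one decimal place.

37.8

Vt = flow × Ti = 0.5167 L/s × 0.90 s × 1000 mL/L = 465.03 mL.
R = (PIP − Pplat)/V̇ = (32.3 − 26.9) / 0.5167 = 5.4/0.5167 = 10.451 cmH2O·s/L.
C = Vt/(Pplat − PEEP) = 465.03 / (26.9 − 13) = 465.03/13.9 = 33.455 mL/cmH2O.
τ = R × C = 10.451 × 0.03346 L/cmH2O = 0.3497 s.
Fraction remaining at end-expiration = e^(−Te/τ) = e^(−0.34/0.3497) = 0.3782 → 37.82%.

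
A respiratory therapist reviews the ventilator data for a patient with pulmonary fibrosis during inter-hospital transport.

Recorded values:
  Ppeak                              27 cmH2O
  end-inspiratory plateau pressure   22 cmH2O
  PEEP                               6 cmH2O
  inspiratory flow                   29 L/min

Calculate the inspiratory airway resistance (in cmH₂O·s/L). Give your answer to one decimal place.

10.3

Flow: 29 L/min ÷ 60 = 0.4833 L/s.
Raw = (PIP − Pplat) / flow = (27 − 22) / 0.4833 = 5.0 / 0.4833 = 10.346 cmH2O·s/L.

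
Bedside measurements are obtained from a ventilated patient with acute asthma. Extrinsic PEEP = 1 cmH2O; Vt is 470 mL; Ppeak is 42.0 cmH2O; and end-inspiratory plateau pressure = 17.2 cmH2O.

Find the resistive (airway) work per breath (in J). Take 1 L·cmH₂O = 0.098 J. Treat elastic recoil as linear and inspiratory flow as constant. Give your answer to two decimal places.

With constant inspiratory flow the resistive pressure is constant at PIP − Pplat = 42.0 − 17.2 = 24.8 cmH2O, so resistive work = 24.8 × 0.470 = 11.656 L·cmH2O.
× 0.098 J/(L·cmH2O) → 1.142 J.

1.14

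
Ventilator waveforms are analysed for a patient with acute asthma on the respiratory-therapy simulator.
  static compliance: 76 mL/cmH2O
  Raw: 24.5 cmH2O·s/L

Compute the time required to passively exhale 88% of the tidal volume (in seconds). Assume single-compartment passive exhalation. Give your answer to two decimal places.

3.95

τ = R × C = 24.5 × 76 mL/cmH2O = 24.5 × 0.076 L/cmH2O = 1.862 s.
Exhaled fraction f = 1 − e^(−t/τ) → t = −τ·ln(1 − f) = −1.862·ln(0.12) = 3.948 s.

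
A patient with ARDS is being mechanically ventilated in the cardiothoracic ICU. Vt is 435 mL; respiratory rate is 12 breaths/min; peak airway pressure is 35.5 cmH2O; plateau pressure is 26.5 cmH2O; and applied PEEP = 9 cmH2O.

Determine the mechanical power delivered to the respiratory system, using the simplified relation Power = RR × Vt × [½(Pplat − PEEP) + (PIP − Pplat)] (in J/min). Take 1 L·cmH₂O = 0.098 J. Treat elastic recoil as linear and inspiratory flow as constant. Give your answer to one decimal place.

9.1

Per-breath work = Vt × [½(Pplat−PEEP) + (PIP−Pplat)] = 0.435 × [0.5×17.5 + 9.0] = 0.435 × 17.75 = 7.721 L·cmH2O.
Power = 12 × 7.721 = 92.652 L·cmH2O/min.
× 0.098 J/(L·cmH2O) → 9.08 J/min.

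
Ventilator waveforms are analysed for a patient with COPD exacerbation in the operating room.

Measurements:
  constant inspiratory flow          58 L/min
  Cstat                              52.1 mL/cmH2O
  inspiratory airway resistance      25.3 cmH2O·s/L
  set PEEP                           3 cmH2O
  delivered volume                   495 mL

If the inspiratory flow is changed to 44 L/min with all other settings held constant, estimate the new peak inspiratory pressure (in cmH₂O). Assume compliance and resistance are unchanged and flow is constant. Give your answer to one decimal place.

Flow: 58 L/min ÷ 60 = 0.9667 L/s.
New flow: 44 L/min ÷ 60 = 0.7333 L/s.
PIP = Vt/C + R·V̇ + PEEP (constant-flow equation of motion).
Only the resistive term changes: ΔPIP = R × ΔV̇ = 25.3 × (0.7333 − 0.9667) = 25.3 × -0.2334 = -5.905 cmH2O.
Original PIP = 495/52.1 + 25.3×0.9667 + 3 = 36.958 cmH2O; new PIP = 36.958 + (-5.905) = 31.053 cmH2O.

31.1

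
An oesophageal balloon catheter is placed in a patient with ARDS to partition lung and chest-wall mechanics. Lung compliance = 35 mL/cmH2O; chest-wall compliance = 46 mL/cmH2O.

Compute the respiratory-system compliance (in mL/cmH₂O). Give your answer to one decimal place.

19.9

Lung and chest wall are elastances in series: 1/Crs = 1/CL + 1/Ccw.
1/Crs = 1/35 + 1/46 = 0.05031.
Crs = 19.877 mL/cmH2O.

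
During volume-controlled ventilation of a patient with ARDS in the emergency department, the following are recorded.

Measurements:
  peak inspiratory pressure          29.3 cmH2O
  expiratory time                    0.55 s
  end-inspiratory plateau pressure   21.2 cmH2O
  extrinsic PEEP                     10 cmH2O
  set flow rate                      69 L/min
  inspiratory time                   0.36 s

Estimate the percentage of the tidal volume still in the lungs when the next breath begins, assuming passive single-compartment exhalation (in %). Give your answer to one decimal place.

12.1

Flow: 69 L/min ÷ 60 = 1.15 L/s.
Vt = flow × Ti = 1.15 L/s × 0.36 s × 1000 mL/L = 414.0 mL.
R = (PIP − Pplat)/V̇ = (29.3 − 21.2) / 1.15 = 8.1/1.15 = 7.043 cmH2O·s/L.
C = Vt/(Pplat − PEEP) = 414.0 / (21.2 − 10) = 414.0/11.2 = 36.964 mL/cmH2O.
τ = R × C = 7.043 × 0.03696 L/cmH2O = 0.2603 s.
Fraction remaining at end-expiration = e^(−Te/τ) = e^(−0.55/0.2603) = 0.1209 → 12.09%.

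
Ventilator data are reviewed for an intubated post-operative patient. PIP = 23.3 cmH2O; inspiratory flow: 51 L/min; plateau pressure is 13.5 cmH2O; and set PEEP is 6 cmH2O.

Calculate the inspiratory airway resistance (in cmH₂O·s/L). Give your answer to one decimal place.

11.5

Flow: 51 L/min ÷ 60 = 0.85 L/s.
Raw = (PIP − Pplat) / flow = (23.3 − 13.5) / 0.85 = 9.8 / 0.85 = 11.529 cmH2O·s/L.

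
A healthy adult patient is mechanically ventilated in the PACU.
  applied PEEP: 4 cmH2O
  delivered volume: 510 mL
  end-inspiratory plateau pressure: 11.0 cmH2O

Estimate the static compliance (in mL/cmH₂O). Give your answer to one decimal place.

72.9

Cstat = Vt / (Pplat − PEEP) = 510 / (11.0 − 4) = 510 / 7.0 = 72.857 mL/cmH2O.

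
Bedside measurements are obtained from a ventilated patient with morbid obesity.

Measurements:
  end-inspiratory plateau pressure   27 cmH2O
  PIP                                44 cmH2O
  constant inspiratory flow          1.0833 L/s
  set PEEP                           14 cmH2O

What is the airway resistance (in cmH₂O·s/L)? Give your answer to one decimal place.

15.7

Raw = (PIP − Pplat) / flow = (44 − 27) / 1.0833 = 17.0 / 1.0833 = 15.693 cmH2O·s/L.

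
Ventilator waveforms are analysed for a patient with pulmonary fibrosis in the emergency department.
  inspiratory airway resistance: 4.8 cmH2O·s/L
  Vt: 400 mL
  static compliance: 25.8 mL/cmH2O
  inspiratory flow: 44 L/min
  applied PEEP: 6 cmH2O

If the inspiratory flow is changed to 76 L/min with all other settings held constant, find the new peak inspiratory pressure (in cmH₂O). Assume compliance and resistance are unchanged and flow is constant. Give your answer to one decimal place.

27.6

Flow: 44 L/min ÷ 60 = 0.7333 L/s.
New flow: 76 L/min ÷ 60 = 1.2667 L/s.
PIP = Vt/C + R·V̇ + PEEP (constant-flow equation of motion).
Only the resistive term changes: ΔPIP = R × ΔV̇ = 4.8 × (1.2667 − 0.7333) = 4.8 × 0.5334 = 2.56 cmH2O.
Original PIP = 400/25.8 + 4.8×0.7333 + 6 = 25.024 cmH2O; new PIP = 25.024 + (2.56) = 27.584 cmH2O.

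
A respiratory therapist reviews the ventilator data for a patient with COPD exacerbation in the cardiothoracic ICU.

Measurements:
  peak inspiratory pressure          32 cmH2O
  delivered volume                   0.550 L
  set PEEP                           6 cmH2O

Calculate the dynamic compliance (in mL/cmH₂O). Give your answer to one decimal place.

Dynamic compliance = Vt / (PIP − PEEP) = 550 / (32 − 6) = 550 / 26.0 = 21.154 mL/cmH2O.

21.2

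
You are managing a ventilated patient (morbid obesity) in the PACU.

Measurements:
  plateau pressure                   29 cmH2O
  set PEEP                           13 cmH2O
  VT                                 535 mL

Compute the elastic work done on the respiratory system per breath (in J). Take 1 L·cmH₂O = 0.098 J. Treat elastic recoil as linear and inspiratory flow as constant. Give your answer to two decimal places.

Elastic work ≈ ½ × (Pplat − PEEP) × Vt = 0.5 × (29 − 13) × 0.535 L = 0.5 × 16.0 × 0.535 = 4.28 L·cmH2O.
× 0.098 J/(L·cmH2O) → 0.4194 J.

0.42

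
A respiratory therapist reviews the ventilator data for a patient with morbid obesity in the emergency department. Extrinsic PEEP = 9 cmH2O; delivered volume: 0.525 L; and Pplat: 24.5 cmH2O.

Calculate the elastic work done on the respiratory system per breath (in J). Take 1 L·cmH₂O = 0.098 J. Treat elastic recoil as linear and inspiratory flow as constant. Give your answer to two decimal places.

Elastic work ≈ ½ × (Pplat − PEEP) × Vt = 0.5 × (24.5 − 9) × 0.525 L = 0.5 × 15.5 × 0.525 = 4.069 L·cmH2O.
× 0.098 J/(L·cmH2O) → 0.3988 J.

0.40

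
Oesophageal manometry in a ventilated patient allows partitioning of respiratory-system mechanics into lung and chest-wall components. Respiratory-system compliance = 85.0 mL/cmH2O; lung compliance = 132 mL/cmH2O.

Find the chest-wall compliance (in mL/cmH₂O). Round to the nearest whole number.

1/Ccw = 1/Crs − 1/CL.
1/Ccw = 1/85.0 − 1/132 = 0.004189.
Ccw = 238.72 mL/cmH2O.

239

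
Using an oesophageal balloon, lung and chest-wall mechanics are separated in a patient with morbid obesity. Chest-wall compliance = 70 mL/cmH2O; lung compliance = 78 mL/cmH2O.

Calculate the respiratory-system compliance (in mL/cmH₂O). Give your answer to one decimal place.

Lung and chest wall are elastances in series: 1/Crs = 1/CL + 1/Ccw.
1/Crs = 1/78 + 1/70 = 0.02711.
Crs = 36.887 mL/cmH2O.

36.9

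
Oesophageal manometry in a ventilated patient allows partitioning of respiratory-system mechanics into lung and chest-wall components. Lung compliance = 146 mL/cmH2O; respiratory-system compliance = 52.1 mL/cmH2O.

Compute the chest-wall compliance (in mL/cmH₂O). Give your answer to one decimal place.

81.0

1/Ccw = 1/Crs − 1/CL.
1/Ccw = 1/52.1 − 1/146 = 0.01234.
Ccw = 81.037 mL/cmH2O.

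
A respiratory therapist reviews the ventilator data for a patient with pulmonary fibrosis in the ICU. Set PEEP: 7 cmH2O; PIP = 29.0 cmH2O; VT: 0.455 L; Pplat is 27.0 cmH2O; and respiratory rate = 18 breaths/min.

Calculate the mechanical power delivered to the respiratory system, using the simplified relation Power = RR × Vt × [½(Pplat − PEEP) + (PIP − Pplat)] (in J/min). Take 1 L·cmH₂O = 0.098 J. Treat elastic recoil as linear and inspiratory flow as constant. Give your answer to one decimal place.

Per-breath work = Vt × [½(Pplat−PEEP) + (PIP−Pplat)] = 0.455 × [0.5×20.0 + 2.0] = 0.455 × 12.0 = 5.46 L·cmH2O.
Power = 18 × 5.46 = 98.28 L·cmH2O/min.
× 0.098 J/(L·cmH2O) → 9.631 J/min.

9.6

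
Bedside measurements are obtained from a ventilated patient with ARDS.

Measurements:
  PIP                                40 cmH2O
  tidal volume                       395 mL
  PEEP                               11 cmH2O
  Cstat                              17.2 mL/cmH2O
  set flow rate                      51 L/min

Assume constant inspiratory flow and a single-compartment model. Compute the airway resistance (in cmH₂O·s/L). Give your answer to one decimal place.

Flow: 51 L/min ÷ 60 = 0.85 L/s.
Equation of motion (constant flow): PIP = Vt/C + R·V̇ + PEEP.
R·V̇ = PIP − Vt/C − PEEP = 40 − 395/17.2 − 11 = 40 − 22.965 − 11 = 6.035 cmH2O.
R = 6.035 / 0.85 = 7.1 cmH2O·s/L.

7.1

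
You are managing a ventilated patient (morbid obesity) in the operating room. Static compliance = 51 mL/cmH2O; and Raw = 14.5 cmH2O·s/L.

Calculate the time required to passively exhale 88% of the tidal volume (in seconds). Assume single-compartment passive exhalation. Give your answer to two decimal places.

τ = R × C = 14.5 × 51 mL/cmH2O = 14.5 × 0.051 L/cmH2O = 0.7395 s.
Exhaled fraction f = 1 − e^(−t/τ) → t = −τ·ln(1 − f) = −0.7395·ln(0.12) = 1.568 s.

1.57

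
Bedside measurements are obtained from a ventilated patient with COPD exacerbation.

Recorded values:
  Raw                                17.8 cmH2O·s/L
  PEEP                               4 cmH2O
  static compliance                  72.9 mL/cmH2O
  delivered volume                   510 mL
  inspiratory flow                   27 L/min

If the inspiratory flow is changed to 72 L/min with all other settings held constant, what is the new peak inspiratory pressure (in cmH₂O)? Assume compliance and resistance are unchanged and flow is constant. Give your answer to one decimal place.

32.4

Flow: 27 L/min ÷ 60 = 0.45 L/s.
New flow: 72 L/min ÷ 60 = 1.2 L/s.
PIP = Vt/C + R·V̇ + PEEP (constant-flow equation of motion).
Only the resistive term changes: ΔPIP = R × ΔV̇ = 17.8 × (1.2 − 0.45) = 17.8 × 0.75 = 13.35 cmH2O.
Original PIP = 510/72.9 + 17.8×0.45 + 4 = 19.006 cmH2O; new PIP = 19.006 + (13.35) = 32.356 cmH2O.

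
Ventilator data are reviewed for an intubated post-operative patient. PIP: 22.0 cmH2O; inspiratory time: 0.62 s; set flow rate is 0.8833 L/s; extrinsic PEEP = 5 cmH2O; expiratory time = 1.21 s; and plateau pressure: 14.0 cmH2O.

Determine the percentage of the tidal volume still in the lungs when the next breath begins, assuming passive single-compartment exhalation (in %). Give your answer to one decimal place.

11.1

Vt = flow × Ti = 0.8833 L/s × 0.62 s × 1000 mL/L = 547.65 mL.
R = (PIP − Pplat)/V̇ = (22.0 − 14.0) / 0.8833 = 8.0/0.8833 = 9.057 cmH2O·s/L.
C = Vt/(Pplat − PEEP) = 547.65 / (14.0 − 5) = 547.65/9.0 = 60.85 mL/cmH2O.
τ = R × C = 9.057 × 0.06085 L/cmH2O = 0.5511 s.
Fraction remaining at end-expiration = e^(−Te/τ) = e^(−1.21/0.5511) = 0.1113 → 11.13%.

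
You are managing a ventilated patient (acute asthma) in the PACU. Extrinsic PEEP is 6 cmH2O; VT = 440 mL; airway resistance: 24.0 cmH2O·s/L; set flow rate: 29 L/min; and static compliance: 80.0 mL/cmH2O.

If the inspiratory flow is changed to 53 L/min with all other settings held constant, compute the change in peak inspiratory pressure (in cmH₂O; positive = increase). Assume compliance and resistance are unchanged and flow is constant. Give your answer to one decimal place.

Flow: 29 L/min ÷ 60 = 0.4833 L/s.
New flow: 53 L/min ÷ 60 = 0.8833 L/s.
PIP = Vt/C + R·V̇ + PEEP (constant-flow equation of motion).
Only the resistive term changes: ΔPIP = R × ΔV̇ = 24.0 × (0.8833 − 0.4833) = 24.0 × 0.4 = 9.6 cmH2O.

9.6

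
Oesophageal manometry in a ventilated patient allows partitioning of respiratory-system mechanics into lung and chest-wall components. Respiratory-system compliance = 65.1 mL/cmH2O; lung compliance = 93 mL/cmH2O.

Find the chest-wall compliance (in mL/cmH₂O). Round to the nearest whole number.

217

1/Ccw = 1/Crs − 1/CL.
1/Ccw = 1/65.1 − 1/93 = 0.004608.
Ccw = 217.01 mL/cmH2O.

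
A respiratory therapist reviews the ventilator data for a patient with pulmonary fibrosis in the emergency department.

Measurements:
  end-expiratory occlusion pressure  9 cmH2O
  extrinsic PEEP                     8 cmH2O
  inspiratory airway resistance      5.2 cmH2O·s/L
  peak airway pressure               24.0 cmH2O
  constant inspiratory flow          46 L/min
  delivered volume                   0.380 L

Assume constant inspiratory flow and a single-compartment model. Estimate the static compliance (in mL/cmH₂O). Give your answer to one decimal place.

34.5

Flow: 46 L/min ÷ 60 = 0.7667 L/s.
Total PEEP = 9 cmH2O (set 8 + intrinsic 1); this is the baseline alveolar pressure.
Equation of motion (constant flow): PIP = Vt/C + R·V̇ + PEEP.
Vt/C = PIP − R·V̇ − PEEP = 24.0 − 5.2×0.7667 − 9 = 24.0 − 3.987 − 9 = 11.013 cmH2O.
C = Vt / 11.013 = 380 / 11.013 = 34.505 mL/cmH2O.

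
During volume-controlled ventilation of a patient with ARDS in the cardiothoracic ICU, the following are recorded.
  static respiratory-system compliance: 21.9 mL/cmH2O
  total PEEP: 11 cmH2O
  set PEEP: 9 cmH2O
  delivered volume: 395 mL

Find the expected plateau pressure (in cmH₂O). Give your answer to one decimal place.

29.0

End-expiratory occlusion gives total PEEP = 11 cmH2O (intrinsic PEEP = 11 − 9 = 2). Use total PEEP for the elastic gradient.
Pplat = PEEPtotal + Vt / Cstat = 11 + 395 / 21.9 = 11 + 18.037 = 29.037 cmH2O.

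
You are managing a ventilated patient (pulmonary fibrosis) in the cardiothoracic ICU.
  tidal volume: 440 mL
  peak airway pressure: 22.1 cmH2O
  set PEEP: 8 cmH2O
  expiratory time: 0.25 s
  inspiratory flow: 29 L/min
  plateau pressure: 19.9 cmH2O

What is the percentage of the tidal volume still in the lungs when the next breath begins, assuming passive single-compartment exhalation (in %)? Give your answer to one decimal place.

22.6

Flow: 29 L/min ÷ 60 = 0.4833 L/s.
R = (PIP − Pplat)/V̇ = (22.1 − 19.9) / 0.4833 = 2.2/0.4833 = 4.552 cmH2O·s/L.
C = Vt/(Pplat − PEEP) = 440.0 / (19.9 − 8) = 440.0/11.9 = 36.975 mL/cmH2O.
τ = R × C = 4.552 × 0.03698 L/cmH2O = 0.1683 s.
Fraction remaining at end-expiration = e^(−Te/τ) = e^(−0.25/0.1683) = 0.2264 → 22.64%.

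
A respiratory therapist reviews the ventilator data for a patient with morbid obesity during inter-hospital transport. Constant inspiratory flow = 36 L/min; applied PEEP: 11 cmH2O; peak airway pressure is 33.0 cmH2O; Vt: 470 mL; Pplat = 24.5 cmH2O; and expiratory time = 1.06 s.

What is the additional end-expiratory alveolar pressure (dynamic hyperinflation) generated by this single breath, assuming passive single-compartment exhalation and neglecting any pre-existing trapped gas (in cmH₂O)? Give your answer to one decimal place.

1.6

Flow: 36 L/min ÷ 60 = 0.6 L/s.
R = (PIP − Pplat)/V̇ = (33.0 − 24.5) / 0.6 = 8.5/0.6 = 14.167 cmH2O·s/L.
C = Vt/(Pplat − PEEP) = 470.0 / (24.5 − 11) = 470.0/13.5 = 34.815 mL/cmH2O.
τ = R × C = 14.167 × 0.03482 L/cmH2O = 0.4933 s.
Fraction remaining = e^(−Te/τ) = e^(−1.06/0.4933) = 0.1166; trapped volume = 470.0 × 0.1166 = 54.802 mL.
Additional alveolar pressure from trapping ≈ V_trapped / C = 54.802 / 34.815 = 1.574 cmH2O.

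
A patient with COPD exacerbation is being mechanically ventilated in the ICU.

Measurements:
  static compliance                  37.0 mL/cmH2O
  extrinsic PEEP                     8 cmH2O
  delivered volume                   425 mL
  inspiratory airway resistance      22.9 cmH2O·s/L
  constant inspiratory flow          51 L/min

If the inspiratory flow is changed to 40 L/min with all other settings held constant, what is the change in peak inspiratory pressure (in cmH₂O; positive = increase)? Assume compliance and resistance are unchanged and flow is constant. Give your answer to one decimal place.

-4.2

Flow: 51 L/min ÷ 60 = 0.85 L/s.
New flow: 40 L/min ÷ 60 = 0.6667 L/s.
PIP = Vt/C + R·V̇ + PEEP (constant-flow equation of motion).
Only the resistive term changes: ΔPIP = R × ΔV̇ = 22.9 × (0.6667 − 0.85) = 22.9 × -0.1833 = -4.198 cmH2O.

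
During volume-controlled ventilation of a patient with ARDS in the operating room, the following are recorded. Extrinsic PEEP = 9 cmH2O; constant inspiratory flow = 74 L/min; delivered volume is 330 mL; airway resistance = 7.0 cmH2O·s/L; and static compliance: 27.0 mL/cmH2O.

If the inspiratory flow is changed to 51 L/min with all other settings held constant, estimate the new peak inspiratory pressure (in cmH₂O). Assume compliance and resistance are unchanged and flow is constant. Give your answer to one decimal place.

Flow: 74 L/min ÷ 60 = 1.2333 L/s.
New flow: 51 L/min ÷ 60 = 0.85 L/s.
PIP = Vt/C + R·V̇ + PEEP (constant-flow equation of motion).
Only the resistive term changes: ΔPIP = R × ΔV̇ = 7.0 × (0.85 − 1.2333) = 7.0 × -0.3833 = -2.683 cmH2O.
Original PIP = 330/27.0 + 7.0×1.2333 + 9 = 29.855 cmH2O; new PIP = 29.855 + (-2.683) = 27.172 cmH2O.

27.2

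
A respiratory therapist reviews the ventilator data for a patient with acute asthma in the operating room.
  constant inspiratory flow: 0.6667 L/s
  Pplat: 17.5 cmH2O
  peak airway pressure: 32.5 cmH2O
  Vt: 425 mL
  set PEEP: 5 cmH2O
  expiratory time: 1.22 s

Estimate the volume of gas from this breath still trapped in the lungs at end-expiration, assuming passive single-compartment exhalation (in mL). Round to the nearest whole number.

86

R = (PIP − Pplat)/V̇ = (32.5 − 17.5) / 0.6667 = 15.0/0.6667 = 22.499 cmH2O·s/L.
C = Vt/(Pplat − PEEP) = 425.0 / (17.5 − 5) = 425.0/12.5 = 34.0 mL/cmH2O.
τ = R × C = 22.499 × 0.034 L/cmH2O = 0.765 s.
Fraction remaining = e^(−Te/τ) = e^(−1.22/0.765) = 0.203.
Trapped volume = 425.0 × 0.203 = 86.275 mL.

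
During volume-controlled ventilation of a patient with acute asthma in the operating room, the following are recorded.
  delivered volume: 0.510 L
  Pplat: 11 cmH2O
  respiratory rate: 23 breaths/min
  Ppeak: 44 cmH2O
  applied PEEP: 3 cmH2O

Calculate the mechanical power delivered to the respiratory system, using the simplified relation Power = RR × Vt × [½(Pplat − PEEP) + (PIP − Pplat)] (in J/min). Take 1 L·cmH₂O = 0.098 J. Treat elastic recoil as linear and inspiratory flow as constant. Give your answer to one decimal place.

42.5

Per-breath work = Vt × [½(Pplat−PEEP) + (PIP−Pplat)] = 0.510 × [0.5×8.0 + 33.0] = 0.510 × 37.0 = 18.87 L·cmH2O.
Power = 23 × 18.87 = 434.01 L·cmH2O/min.
× 0.098 J/(L·cmH2O) → 42.533 J/min.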